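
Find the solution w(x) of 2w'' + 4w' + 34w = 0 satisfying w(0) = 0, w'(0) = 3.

Divide through by 2: w'' + 2w' + 17w = 0.
Characteristic equation r² + 2r + 17 = 0 has discriminant (2)² - 4·(17) = -64 < 0, so r = -1 ± 4i.
Hence w_h = C1*cos(4*x)*exp(-x) + C2*exp(-x)*sin(4*x).
Apply the initial conditions: w(0) = C1 = 0 and w'(0) = -C1 + 4*C2 = 3. Solving gives C1 = 0, C2 = 3/4.

w = 3*exp(-x)*sin(4*x)/4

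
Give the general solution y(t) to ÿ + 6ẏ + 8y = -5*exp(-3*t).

y = 5*exp(-3*t) + C1*exp(-4*t) + C2*exp(-2*t)

Characteristic equation r² + 6r + 8 = 0 factors as (r + 4)(r + 2) = 0, so r = -4, -2.
Hence y_h = C1*exp(-4*t) + C2*exp(-2*t).
Try y_p = A*exp(-3*t). Substituting into the equation and dividing by exp(-3*t) gives A = 5, so y_p = 5*exp(-3*t).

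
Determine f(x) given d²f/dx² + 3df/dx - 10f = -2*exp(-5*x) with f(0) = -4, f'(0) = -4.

f = -170*exp(2*x)/49 - 26*exp(-5*x)/49 + 2*x*exp(-5*x)/7

Characteristic equation r² + 3r - 10 = 0 factors as (r + 5)(r - 2) = 0, so r = -5, 2.
Hence f_h = C1*exp(-5*x) + C2*exp(2*x).
Since exp(-5*x) solves the homogeneous equation (r = -5 is a root of multiplicity 1), multiply the trial by x. Try f_p = A*x*exp(-5*x). Substituting into the equation and dividing by exp(-5*x) gives A = 2/7, so f_p = 2*x*exp(-5*x)/7.
General solution: f = C1*exp(-5*x) + C2*exp(2*x) + 2*x*exp(-5*x)/7.
Apply the initial conditions: f(0) = C1 + C2 = -4 and f'(0) = 2/7 - 5*C1 + 2*C2 = -4. Solving gives C1 = -26/49, C2 = -170/49.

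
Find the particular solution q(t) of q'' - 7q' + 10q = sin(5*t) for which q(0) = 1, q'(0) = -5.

Characteristic equation r² - 7r + 10 = 0 factors as (r - 5)(r - 2) = 0, so r = 5, 2.
Hence q_h = C1*exp(5*t) + C2*exp(2*t).
Try q_p = A*cos(5*t) + B*sin(5*t). Substituting and equating the coefficients of cos(5t) and sin(5t) gives A = 7/290, B = -3/290, so q_p = -3*sin(5*t)/290 + 7*cos(5*t)/290.
General solution: q = -3*sin(5*t)/290 + 7*cos(5*t)/290 + C1*exp(5*t) + C2*exp(2*t).
Apply the initial conditions: q(0) = 7/290 + C1 + C2 = 1 and q'(0) = -3/58 + 2*C2 + 5*C1 = -5. Solving gives C1 = -23/10, C2 = 95/29.

q = -23*exp(5*t)/10 - 3*sin(5*t)/290 + 7*cos(5*t)/290 + 95*exp(2*t)/29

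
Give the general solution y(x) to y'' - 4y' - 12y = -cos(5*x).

y = 20*sin(5*x)/1769 + 37*cos(5*x)/1769 + C1*exp(6*x) + C2*exp(-2*x)

Characteristic equation r² - 4r - 12 = 0 factors as (r - 6)(r + 2) = 0, so r = 6, -2.
Hence y_h = C1*exp(6*x) + C2*exp(-2*x).
Try y_p = A*cos(5*x) + B*sin(5*x). Substituting and equating the coefficients of cos(5x) and sin(5x) gives A = 37/1769, B = 20/1769, so y_p = 20*sin(5*x)/1769 + 37*cos(5*x)/1769.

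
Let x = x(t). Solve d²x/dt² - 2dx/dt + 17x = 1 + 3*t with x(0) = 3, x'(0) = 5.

Characteristic equation r² - 2r + 17 = 0 has discriminant (-2)² - 4·(17) = -64 < 0, so r = 1 ± 4i.
Hence x_h = C1*cos(4*t)*exp(t) + C2*exp(t)*sin(4*t).
For the particular solution try x_p = A0 + A1*t. Substituting and matching coefficients of each power of t gives A0 = 23/289, A1 = 3/17, so x_p = 23/289 + 3*t/17.
General solution: x = 23/289 + 3*t/17 + C1*cos(4*t)*exp(t) + C2*exp(t)*sin(4*t).
Apply the initial conditions: x(0) = 23/289 + C1 = 3 and x'(0) = 3/17 + C1 + 4*C2 = 5. Solving gives C1 = 844/289, C2 = 275/578.

x = 23/289 + 3*t/17 + 275*exp(t)*sin(4*t)/578 + 844*cos(4*t)*exp(t)/289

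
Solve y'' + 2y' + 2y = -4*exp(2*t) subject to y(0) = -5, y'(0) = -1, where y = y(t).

y = -2*exp(2*t)/5 - 24*exp(-t)*sin(t)/5 - 23*cos(t)*exp(-t)/5

Characteristic equation r² + 2r + 2 = 0 has discriminant (2)² - 4·(2) = -4 < 0, so r = -1 ± i.
Hence y_h = C1*cos(t)*exp(-t) + C2*exp(-t)*sin(t).
Try y_p = A*exp(2*t). Substituting into the equation and dividing by exp(2*t) gives A = -2/5, so y_p = -2*exp(2*t)/5.
General solution: y = -2*exp(2*t)/5 + C1*cos(t)*exp(-t) + C2*exp(-t)*sin(t).
Apply the initial conditions: y(0) = -2/5 + C1 = -5 and y'(0) = -4/5 + C2 - C1 = -1. Solving gives C1 = -23/5, C2 = -24/5.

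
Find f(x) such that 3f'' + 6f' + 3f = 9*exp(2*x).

Divide through by 3: f'' + 2f' + f = 3*exp(2*x).
Characteristic equation r² + 2r + 1 = 0 has discriminant (2)² - 4·(1) = 0, so r = -1 is a repeated root.
Hence f_h = (C1 + C2*x)*exp(-x).
Try f_p = A*exp(2*x). Substituting into the equation and dividing by exp(2*x) gives A = 1/3, so f_p = exp(2*x)/3.

f = exp(2*x)/3 + C1*exp(-x) + C2*x*exp(-x)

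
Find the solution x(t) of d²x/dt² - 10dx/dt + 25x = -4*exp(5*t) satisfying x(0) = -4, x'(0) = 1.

x = -4*exp(5*t) - 2*t**2*exp(5*t) + 21*t*exp(5*t)

Characteristic equation r² - 10r + 25 = 0 has discriminant (-10)² - 4·(25) = 0, so r = 5 is a repeated root.
Hence x_h = (C1 + C2*t)*exp(5*t).
Since exp(5*t) solves the homogeneous equation (r = 5 is a root of multiplicity 2), multiply the trial by t^2. Try x_p = A*t^2*exp(5*t). Substituting into the equation and dividing by exp(5*t) gives A = -2, so x_p = -2*t^2*exp(5*t).
General solution: x = C1*exp(5*t) - 2*t^2*exp(5*t) + C2*t*exp(5*t).
Apply the initial conditions: x(0) = C1 = -4 and x'(0) = C2 + 5*C1 = 1. Solving gives C1 = -4, C2 = 21.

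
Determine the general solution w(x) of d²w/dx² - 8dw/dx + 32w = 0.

Characteristic equation r² - 8r + 32 = 0 has discriminant (-8)² - 4·(32) = -64 < 0, so r = 4 ± 4i.
Hence w_h = C1*cos(4*x)*exp(4*x) + C2*exp(4*x)*sin(4*x).

w = C1*cos(4*x)*exp(4*x) + C2*exp(4*x)*sin(4*x)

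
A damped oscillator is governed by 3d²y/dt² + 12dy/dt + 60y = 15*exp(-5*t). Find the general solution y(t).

Divide through by 3: y'' + 4y' + 20y = 5*exp(-5*t).
Characteristic equation r² + 4r + 20 = 0 has discriminant (4)² - 4·(20) = -64 < 0, so r = -2 ± 4i.
Hence y_h = C1*cos(4*t)*exp(-2*t) + C2*exp(-2*t)*sin(4*t).
Try y_p = A*exp(-5*t). Substituting into the equation and dividing by exp(-5*t) gives A = 1/5, so y_p = exp(-5*t)/5.

y = exp(-5*t)/5 + C1*cos(4*t)*exp(-2*t) + C2*exp(-2*t)*sin(4*t)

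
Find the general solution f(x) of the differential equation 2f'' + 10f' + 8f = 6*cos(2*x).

f = 3*sin(2*x)/10 + C1*exp(-x) + C2*exp(-4*x)

Divide through by 2: f'' + 5f' + 4f = 3*cos(2*x).
Characteristic equation r² + 5r + 4 = 0 factors as (r + 1)(r + 4) = 0, so r = -1, -4.
Hence f_h = C1*exp(-x) + C2*exp(-4*x).
Try f_p = A*cos(2*x) + B*sin(2*x). Substituting and equating the coefficients of cos(2x) and sin(2x) gives A = 0, B = 3/10, so f_p = 3*sin(2*x)/10.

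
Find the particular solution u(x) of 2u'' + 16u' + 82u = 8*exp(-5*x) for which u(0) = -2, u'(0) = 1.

u = 2*exp(-5*x)/13 - 89*exp(-4*x)*sin(5*x)/65 - 28*cos(5*x)*exp(-4*x)/13

Divide through by 2: u'' + 8u' + 41u = 4*exp(-5*x).
Characteristic equation r² + 8r + 41 = 0 has discriminant (8)² - 4·(41) = -100 < 0, so r = -4 ± 5i.
Hence u_h = C1*cos(5*x)*exp(-4*x) + C2*exp(-4*x)*sin(5*x).
Try u_p = A*exp(-5*x). Substituting into the equation and dividing by exp(-5*x) gives A = 2/13, so u_p = 2*exp(-5*x)/13.
General solution: u = 2*exp(-5*x)/13 + C1*cos(5*x)*exp(-4*x) + C2*exp(-4*x)*sin(5*x).
Apply the initial conditions: u(0) = 2/13 + C1 = -2 and u'(0) = -10/13 - 4*C1 + 5*C2 = 1. Solving gives C1 = -28/13, C2 = -89/65.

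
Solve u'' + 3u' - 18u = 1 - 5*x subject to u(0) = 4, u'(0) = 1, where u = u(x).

Characteristic equation r² + 3r - 18 = 0 factors as (r - 3)(r + 6) = 0, so r = 3, -6.
Hence u_h = C1*exp(3*x) + C2*exp(-6*x).
For the particular solution try u_p = A0 + A1*x. Substituting and matching coefficients of each power of x gives A0 = -1/108, A1 = 5/18, so u_p = -1/108 + 5*x/18.
General solution: u = -1/108 + 5*x/18 + C1*exp(3*x) + C2*exp(-6*x).
Apply the initial conditions: u(0) = -1/108 + C1 + C2 = 4 and u'(0) = 5/18 - 6*C2 + 3*C1 = 1. Solving gives C1 = 223/81, C2 = 407/324.

u = -1/108 + 5*x/18 + 223*exp(3*x)/81 + 407*exp(-6*x)/324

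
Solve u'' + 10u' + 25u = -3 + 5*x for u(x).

u = -1/5 + x/5 + C1*exp(-5*x) + C2*x*exp(-5*x)

Characteristic equation r² + 10r + 25 = 0 has discriminant (10)² - 4·(25) = 0, so r = -5 is a repeated root.
Hence u_h = (C1 + C2*x)*exp(-5*x).
For the particular solution try u_p = A0 + A1*x. Substituting and matching coefficients of each power of x gives A0 = -1/5, A1 = 1/5, so u_p = -1/5 + x/5.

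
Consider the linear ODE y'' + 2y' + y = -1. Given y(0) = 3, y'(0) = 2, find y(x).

y = -1 + 4*exp(-x) + 6*x*exp(-x)

Characteristic equation r² + 2r + 1 = 0 has discriminant (2)² - 4·(1) = 0, so r = -1 is a repeated root.
Hence y_h = (C1 + C2*x)*exp(-x).
For the particular solution try y_p = A0. Substituting and matching coefficients of each power of x gives A0 = -1, so y_p = -1.
General solution: y = -1 + C1*exp(-x) + C2*x*exp(-x).
Apply the initial conditions: y(0) = -1 + C1 = 3 and y'(0) = C2 - C1 = 2. Solving gives C1 = 4, C2 = 6.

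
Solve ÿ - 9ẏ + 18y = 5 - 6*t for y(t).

Characteristic equation r² - 9r + 18 = 0 factors as (r - 6)(r - 3) = 0, so r = 6, 3.
Hence y_h = C1*exp(6*t) + C2*exp(3*t).
For the particular solution try y_p = A0 + A1*t. Substituting and matching coefficients of each power of t gives A0 = 1/9, A1 = -1/3, so y_p = 1/9 - t/3.

y = 1/9 - t/3 + C1*exp(6*t) + C2*exp(3*t)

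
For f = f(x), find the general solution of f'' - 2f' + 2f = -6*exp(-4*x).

f = -3*exp(-4*x)/13 + C1*cos(x)*exp(x) + C2*exp(x)*sin(x)

Characteristic equation r² - 2r + 2 = 0 has discriminant (-2)² - 4·(2) = -4 < 0, so r = 1 ± i.
Hence f_h = C1*cos(x)*exp(x) + C2*exp(x)*sin(x).
Try f_p = A*exp(-4*x). Substituting into the equation and dividing by exp(-4*x) gives A = -3/13, so f_p = -3*exp(-4*x)/13.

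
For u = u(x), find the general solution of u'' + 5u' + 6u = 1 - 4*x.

u = 13/18 - 2*x/3 + C1*exp(-3*x) + C2*exp(-2*x)

Characteristic equation r² + 5r + 6 = 0 factors as (r + 3)(r + 2) = 0, so r = -3, -2.
Hence u_h = C1*exp(-3*x) + C2*exp(-2*x).
For the particular solution try u_p = A0 + A1*x. Substituting and matching coefficients of each power of x gives A0 = 13/18, A1 = -2/3, so u_p = 13/18 - 2*x/3.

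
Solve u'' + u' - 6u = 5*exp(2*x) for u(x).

u = C1*exp(2*x) + C2*exp(-3*x) + x*exp(2*x)

Characteristic equation r² + r - 6 = 0 factors as (r - 2)(r + 3) = 0, so r = 2, -3.
Hence u_h = C1*exp(2*x) + C2*exp(-3*x).
Since exp(2*x) solves the homogeneous equation (r = 2 is a root of multiplicity 1), multiply the trial by x. Try u_p = A*x*exp(2*x). Substituting into the equation and dividing by exp(2*x) gives A = 1, so u_p = x*exp(2*x).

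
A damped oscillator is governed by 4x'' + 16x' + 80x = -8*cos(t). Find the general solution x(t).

x = -38*cos(t)/377 - 8*sin(t)/377 + C1*cos(4*t)*exp(-2*t) + C2*exp(-2*t)*sin(4*t)

Divide through by 4: x'' + 4x' + 20x = -2*cos(t).
Characteristic equation r² + 4r + 20 = 0 has discriminant (4)² - 4·(20) = -64 < 0, so r = -2 ± 4i.
Hence x_h = C1*cos(4*t)*exp(-2*t) + C2*exp(-2*t)*sin(4*t).
Try x_p = A*cos(t) + B*sin(t). Substituting and equating the coefficients of cos(t) and sin(t) gives A = -38/377, B = -8/377, so x_p = -38*cos(t)/377 - 8*sin(t)/377.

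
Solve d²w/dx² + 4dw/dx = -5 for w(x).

w = C2 - 5*x/4 + C1*exp(-4*x)

Characteristic equation r² + 4r = 0 factors as (r + 4)r = 0, so r = -4, 0.
Hence w_h = C1*exp(-4*x) + C2.
Since 0 is a characteristic root (multiplicity 1), multiply the polynomial trial by x: try w_p = A0*x. Substituting and matching coefficients of each power of x gives A0 = -5/4, so w_p = -5*x/4.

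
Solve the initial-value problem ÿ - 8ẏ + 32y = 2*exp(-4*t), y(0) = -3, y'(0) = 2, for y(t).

Characteristic equation r² - 8r + 32 = 0 has discriminant (-8)² - 4·(32) = -64 < 0, so r = 4 ± 4i.
Hence y_h = C1*cos(4*t)*exp(4*t) + C2*exp(4*t)*sin(4*t).
Try y_p = A*exp(-4*t). Substituting into the equation and dividing by exp(-4*t) gives A = 1/40, so y_p = exp(-4*t)/40.
General solution: y = exp(-4*t)/40 + C1*cos(4*t)*exp(4*t) + C2*exp(4*t)*sin(4*t).
Apply the initial conditions: y(0) = 1/40 + C1 = -3 and y'(0) = -1/10 + 4*C1 + 4*C2 = 2. Solving gives C1 = -121/40, C2 = 71/20.

y = exp(-4*t)/40 - 121*cos(4*t)*exp(4*t)/40 + 71*exp(4*t)*sin(4*t)/20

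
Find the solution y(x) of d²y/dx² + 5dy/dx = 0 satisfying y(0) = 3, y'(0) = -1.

y = 14/5 + exp(-5*x)/5

Characteristic equation r² + 5r = 0 factors as (r + 5)r = 0, so r = -5, 0.
Hence y_h = C1*exp(-5*x) + C2.
Apply the initial conditions: y(0) = C1 + C2 = 3 and y'(0) = -5*C1 = -1. Solving gives C1 = 1/5, C2 = 14/5.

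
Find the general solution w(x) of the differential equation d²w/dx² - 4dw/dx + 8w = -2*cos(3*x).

Characteristic equation r² - 4r + 8 = 0 has discriminant (-4)² - 4·(8) = -16 < 0, so r = 2 ± 2i.
Hence w_h = C1*cos(2*x)*exp(2*x) + C2*exp(2*x)*sin(2*x).
Try w_p = A*cos(3*x) + B*sin(3*x). Substituting and equating the coefficients of cos(3x) and sin(3x) gives A = 2/145, B = 24/145, so w_p = 2*cos(3*x)/145 + 24*sin(3*x)/145.

w = 2*cos(3*x)/145 + 24*sin(3*x)/145 + C1*cos(2*x)*exp(2*x) + C2*exp(2*x)*sin(2*x)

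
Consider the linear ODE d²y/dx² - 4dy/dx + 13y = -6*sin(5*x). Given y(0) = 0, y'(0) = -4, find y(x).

Characteristic equation r² - 4r + 13 = 0 has discriminant (-4)² - 4·(13) = -36 < 0, so r = 2 ± 3i.
Hence y_h = C1*cos(3*x)*exp(2*x) + C2*exp(2*x)*sin(3*x).
Try y_p = A*cos(5*x) + B*sin(5*x). Substituting and equating the coefficients of cos(5x) and sin(5x) gives A = -15/68, B = 9/68, so y_p = -15*cos(5*x)/68 + 9*sin(5*x)/68.
General solution: y = -15*cos(5*x)/68 + 9*sin(5*x)/68 + C1*cos(3*x)*exp(2*x) + C2*exp(2*x)*sin(3*x).
Apply the initial conditions: y(0) = -15/68 + C1 = 0 and y'(0) = 45/68 + 2*C1 + 3*C2 = -4. Solving gives C1 = 15/68, C2 = -347/204.

y = -15*cos(5*x)/68 + 9*sin(5*x)/68 - 347*exp(2*x)*sin(3*x)/204 + 15*cos(3*x)*exp(2*x)/68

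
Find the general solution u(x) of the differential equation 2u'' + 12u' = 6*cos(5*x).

u = C2 - 3*cos(5*x)/61 + 18*sin(5*x)/305 + C1*exp(-6*x)

Divide through by 2: u'' + 6u' = 3*cos(5*x).
Characteristic equation r² + 6r = 0 factors as (r + 6)r = 0, so r = -6, 0.
Hence u_h = C1*exp(-6*x) + C2.
Try u_p = A*cos(5*x) + B*sin(5*x). Substituting and equating the coefficients of cos(5x) and sin(5x) gives A = -3/61, B = 18/305, so u_p = -3*cos(5*x)/61 + 18*sin(5*x)/305.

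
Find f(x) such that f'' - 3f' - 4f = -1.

Characteristic equation r² - 3r - 4 = 0 factors as (r + 1)(r - 4) = 0, so r = -1, 4.
Hence f_h = C1*exp(-x) + C2*exp(4*x).
For the particular solution try f_p = A0. Substituting and matching coefficients of each power of x gives A0 = 1/4, so f_p = 1/4.

f = 1/4 + C1*exp(-x) + C2*exp(4*x)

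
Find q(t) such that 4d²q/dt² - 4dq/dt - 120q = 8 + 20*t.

Divide through by 4: q'' - q' - 30q = 2 + 5*t.
Characteristic equation r² - r - 30 = 0 factors as (r + 5)(r - 6) = 0, so r = -5, 6.
Hence q_h = C1*exp(-5*t) + C2*exp(6*t).
For the particular solution try q_p = A0 + A1*t. Substituting and matching coefficients of each power of t gives A0 = -11/180, A1 = -1/6, so q_p = -11/180 - t/6.

q = -11/180 - t/6 + C1*exp(-5*t) + C2*exp(6*t)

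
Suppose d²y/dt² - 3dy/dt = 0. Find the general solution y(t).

Characteristic equation r² - 3r = 0 factors as (r - 3)r = 0, so r = 3, 0.
Hence y_h = C1*exp(3*t) + C2.

y = C2 + C1*exp(3*t)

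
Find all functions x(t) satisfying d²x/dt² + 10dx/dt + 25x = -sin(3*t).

x = -4*sin(3*t)/289 + 15*cos(3*t)/578 + C1*exp(-5*t) + C2*t*exp(-5*t)

Characteristic equation r² + 10r + 25 = 0 has discriminant (10)² - 4·(25) = 0, so r = -5 is a repeated root.
Hence x_h = (C1 + C2*t)*exp(-5*t).
Try x_p = A*cos(3*t) + B*sin(3*t). Substituting and equating the coefficients of cos(3t) and sin(3t) gives A = 15/578, B = -4/289, so x_p = -4*sin(3*t)/289 + 15*cos(3*t)/578.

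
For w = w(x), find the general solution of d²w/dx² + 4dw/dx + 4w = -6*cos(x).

w = -24*sin(x)/25 - 18*cos(x)/25 + C1*exp(-2*x) + C2*x*exp(-2*x)

Characteristic equation r² + 4r + 4 = 0 has discriminant (4)² - 4·(4) = 0, so r = -2 is a repeated root.
Hence w_h = (C1 + C2*x)*exp(-2*x).
Try w_p = A*cos(x) + B*sin(x). Substituting and equating the coefficients of cos(x) and sin(x) gives A = -18/25, B = -24/25, so w_p = -24*sin(x)/25 - 18*cos(x)/25.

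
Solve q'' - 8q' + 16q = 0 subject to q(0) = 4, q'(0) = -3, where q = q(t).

Characteristic equation r² - 8r + 16 = 0 has discriminant (-8)² - 4·(16) = 0, so r = 4 is a repeated root.
Hence q_h = (C1 + C2*t)*exp(4*t).
Apply the initial conditions: q(0) = C1 = 4 and q'(0) = C2 + 4*C1 = -3. Solving gives C1 = 4, C2 = -19.

q = 4*exp(4*t) - 19*t*exp(4*t)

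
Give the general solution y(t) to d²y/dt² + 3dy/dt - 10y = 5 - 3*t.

y = -41/100 + 3*t/10 + C1*exp(-5*t) + C2*exp(2*t)

Characteristic equation r² + 3r - 10 = 0 factors as (r + 5)(r - 2) = 0, so r = -5, 2.
Hence y_h = C1*exp(-5*t) + C2*exp(2*t).
For the particular solution try y_p = A0 + A1*t. Substituting and matching coefficients of each power of t gives A0 = -41/100, A1 = 3/10, so y_p = -41/100 + 3*t/10.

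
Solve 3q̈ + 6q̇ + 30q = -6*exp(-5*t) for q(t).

Divide through by 3: q'' + 2q' + 10q = -2*exp(-5*t).
Characteristic equation r² + 2r + 10 = 0 has discriminant (2)² - 4·(10) = -36 < 0, so r = -1 ± 3i.
Hence q_h = C1*cos(3*t)*exp(-t) + C2*exp(-t)*sin(3*t).
Try q_p = A*exp(-5*t). Substituting into the equation and dividing by exp(-5*t) gives A = -2/25, so q_p = -2*exp(-5*t)/25.

q = -2*exp(-5*t)/25 + C1*cos(3*t)*exp(-t) + C2*exp(-t)*sin(3*t)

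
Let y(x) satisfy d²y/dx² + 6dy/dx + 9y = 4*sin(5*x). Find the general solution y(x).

y = -30*cos(5*x)/289 - 16*sin(5*x)/289 + C1*exp(-3*x) + C2*x*exp(-3*x)

Characteristic equation r² + 6r + 9 = 0 has discriminant (6)² - 4·(9) = 0, so r = -3 is a repeated root.
Hence y_h = (C1 + C2*x)*exp(-3*x).
Try y_p = A*cos(5*x) + B*sin(5*x). Substituting and equating the coefficients of cos(5x) and sin(5x) gives A = -30/289, B = -16/289, so y_p = -30*cos(5*x)/289 - 16*sin(5*x)/289.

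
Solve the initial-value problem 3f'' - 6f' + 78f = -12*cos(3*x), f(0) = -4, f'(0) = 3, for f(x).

Divide through by 3: f'' - 2f' + 26f = -4*cos(3*x).
Characteristic equation r² - 2r + 26 = 0 has discriminant (-2)² - 4·(26) = -100 < 0, so r = 1 ± 5i.
Hence f_h = C1*cos(5*x)*exp(x) + C2*exp(x)*sin(5*x).
Try f_p = A*cos(3*x) + B*sin(3*x). Substituting and equating the coefficients of cos(3x) and sin(3x) gives A = -68/325, B = 24/325, so f_p = -68*cos(3*x)/325 + 24*sin(3*x)/325.
General solution: f = -68*cos(3*x)/325 + 24*sin(3*x)/325 + C1*cos(5*x)*exp(x) + C2*exp(x)*sin(5*x).
Apply the initial conditions: f(0) = -68/325 + C1 = -4 and f'(0) = 72/325 + C1 + 5*C2 = 3. Solving gives C1 = -1232/325, C2 = 427/325.

f = -68*cos(3*x)/325 + 24*sin(3*x)/325 - 1232*cos(5*x)*exp(x)/325 + 427*exp(x)*sin(5*x)/325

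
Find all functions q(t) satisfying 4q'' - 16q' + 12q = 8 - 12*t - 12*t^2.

Divide through by 4: q'' - 4q' + 3q = 2 - 3*t - 3*t^2.
Characteristic equation r² - 4r + 3 = 0 factors as (r - 3)(r - 1) = 0, so r = 3, 1.
Hence q_h = C1*exp(3*t) + C2*exp(t).
For the particular solution try q_p = A0 + A1*t + A2*t^2. Substituting and matching coefficients of each power of t gives A0 = -32/9, A1 = -11/3, A2 = -1, so q_p = -32/9 - t^2 - 11*t/3.

q = -32/9 - t**2 - 11*t/3 + C1*exp(3*t) + C2*exp(t)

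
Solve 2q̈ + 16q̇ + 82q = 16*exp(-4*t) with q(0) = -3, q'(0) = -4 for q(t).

q = 8*exp(-4*t)/25 - 83*cos(5*t)*exp(-4*t)/25 - 16*exp(-4*t)*sin(5*t)/5

Divide through by 2: q'' + 8q' + 41q = 8*exp(-4*t).
Characteristic equation r² + 8r + 41 = 0 has discriminant (8)² - 4·(41) = -100 < 0, so r = -4 ± 5i.
Hence q_h = C1*cos(5*t)*exp(-4*t) + C2*exp(-4*t)*sin(5*t).
Try q_p = A*exp(-4*t). Substituting into the equation and dividing by exp(-4*t) gives A = 8/25, so q_p = 8*exp(-4*t)/25.
General solution: q = 8*exp(-4*t)/25 + C1*cos(5*t)*exp(-4*t) + C2*exp(-4*t)*sin(5*t).
Apply the initial conditions: q(0) = 8/25 + C1 = -3 and q'(0) = -32/25 - 4*C1 + 5*C2 = -4. Solving gives C1 = -83/25, C2 = -16/5.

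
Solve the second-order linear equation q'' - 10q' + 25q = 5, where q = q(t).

q = 1/5 + C1*exp(5*t) + C2*t*exp(5*t)

Characteristic equation r² - 10r + 25 = 0 has discriminant (-10)² - 4·(25) = 0, so r = 5 is a repeated root.
Hence q_h = (C1 + C2*t)*exp(5*t).
For the particular solution try q_p = A0. Substituting and matching coefficients of each power of t gives A0 = 1/5, so q_p = 1/5.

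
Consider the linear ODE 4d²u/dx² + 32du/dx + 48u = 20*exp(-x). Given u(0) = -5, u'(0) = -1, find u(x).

Divide through by 4: u'' + 8u' + 12u = 5*exp(-x).
Characteristic equation r² + 8r + 12 = 0 factors as (r + 2)(r + 6) = 0, so r = -2, -6.
Hence u_h = C1*exp(-2*x) + C2*exp(-6*x).
Try u_p = A*exp(-x). Substituting into the equation and dividing by exp(-x) gives A = 1, so u_p = exp(-x).
General solution: u = C1*exp(-2*x) + C2*exp(-6*x) + exp(-x).
Apply the initial conditions: u(0) = 1 + C1 + C2 = -5 and u'(0) = -1 - 6*C2 - 2*C1 = -1. Solving gives C1 = -9, C2 = 3.

u = -9*exp(-2*x) + 3*exp(-6*x) + exp(-x)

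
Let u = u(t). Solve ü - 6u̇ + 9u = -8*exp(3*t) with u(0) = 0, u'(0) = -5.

Characteristic equation r² - 6r + 9 = 0 has discriminant (-6)² - 4·(9) = 0, so r = 3 is a repeated root.
Hence u_h = (C1 + C2*t)*exp(3*t).
Since exp(3*t) solves the homogeneous equation (r = 3 is a root of multiplicity 2), multiply the trial by t^2. Try u_p = A*t^2*exp(3*t). Substituting into the equation and dividing by exp(3*t) gives A = -4, so u_p = -4*t^2*exp(3*t).
General solution: u = C1*exp(3*t) - 4*t^2*exp(3*t) + C2*t*exp(3*t).
Apply the initial conditions: u(0) = C1 = 0 and u'(0) = C2 + 3*C1 = -5. Solving gives C1 = 0, C2 = -5.

u = -5*t*exp(3*t) - 4*t**2*exp(3*t)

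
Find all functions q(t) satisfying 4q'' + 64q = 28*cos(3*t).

Divide through by 4: q'' + 16q = 7*cos(3*t).
Characteristic equation r² + 16 = 0 has discriminant (0)² - 4·(16) = -64 < 0, so r = ± 4i.
Hence q_h = C1*cos(4*t) + C2*sin(4*t).
Try q_p = A*cos(3*t) + B*sin(3*t). Substituting and equating the coefficients of cos(3t) and sin(3t) gives A = 1, B = 0, so q_p = cos(3*t).

q = C1*cos(4*t) + C2*sin(4*t) + cos(3*t)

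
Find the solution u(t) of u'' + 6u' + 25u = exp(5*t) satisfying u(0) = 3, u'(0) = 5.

Characteristic equation r² + 6r + 25 = 0 has discriminant (6)² - 4·(25) = -64 < 0, so r = -3 ± 4i.
Hence u_h = C1*cos(4*t)*exp(-3*t) + C2*exp(-3*t)*sin(4*t).
Try u_p = A*exp(5*t). Substituting into the equation and dividing by exp(5*t) gives A = 1/80, so u_p = exp(5*t)/80.
General solution: u = exp(5*t)/80 + C1*cos(4*t)*exp(-3*t) + C2*exp(-3*t)*sin(4*t).
Apply the initial conditions: u(0) = 1/80 + C1 = 3 and u'(0) = 1/16 - 3*C1 + 4*C2 = 5. Solving gives C1 = 239/80, C2 = 139/40.

u = exp(5*t)/80 + 139*exp(-3*t)*sin(4*t)/40 + 239*cos(4*t)*exp(-3*t)/80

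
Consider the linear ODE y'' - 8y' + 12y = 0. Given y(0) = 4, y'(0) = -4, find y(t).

y = -3*exp(6*t) + 7*exp(2*t)

Characteristic equation r² - 8r + 12 = 0 factors as (r - 6)(r - 2) = 0, so r = 6, 2.
Hence y_h = C1*exp(6*t) + C2*exp(2*t).
Apply the initial conditions: y(0) = C1 + C2 = 4 and y'(0) = 2*C2 + 6*C1 = -4. Solving gives C1 = -3, C2 = 7.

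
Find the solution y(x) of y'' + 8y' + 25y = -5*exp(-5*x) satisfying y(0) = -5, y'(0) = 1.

y = -exp(-5*x)/2 - 13*exp(-4*x)*sin(3*x)/2 - 9*cos(3*x)*exp(-4*x)/2

Characteristic equation r² + 8r + 25 = 0 has discriminant (8)² - 4·(25) = -36 < 0, so r = -4 ± 3i.
Hence y_h = C1*cos(3*x)*exp(-4*x) + C2*exp(-4*x)*sin(3*x).
Try y_p = A*exp(-5*x). Substituting into the equation and dividing by exp(-5*x) gives A = -1/2, so y_p = -exp(-5*x)/2.
General solution: y = -exp(-5*x)/2 + C1*cos(3*x)*exp(-4*x) + C2*exp(-4*x)*sin(3*x).
Apply the initial conditions: y(0) = -1/2 + C1 = -5 and y'(0) = 5/2 - 4*C1 + 3*C2 = 1. Solving gives C1 = -9/2, C2 = -13/2.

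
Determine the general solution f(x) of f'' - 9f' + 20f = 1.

f = 1/20 + C1*exp(5*x) + C2*exp(4*x)

Characteristic equation r² - 9r + 20 = 0 factors as (r - 5)(r - 4) = 0, so r = 5, 4.
Hence f_h = C1*exp(5*x) + C2*exp(4*x).
For the particular solution try f_p = A0. Substituting and matching coefficients of each power of x gives A0 = 1/20, so f_p = 1/20.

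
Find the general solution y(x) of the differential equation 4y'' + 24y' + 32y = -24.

y = -3/4 + C1*exp(-2*x) + C2*exp(-4*x)

Divide through by 4: y'' + 6y' + 8y = -6.
Characteristic equation r² + 6r + 8 = 0 factors as (r + 2)(r + 4) = 0, so r = -2, -4.
Hence y_h = C1*exp(-2*x) + C2*exp(-4*x).
For the particular solution try y_p = A0. Substituting and matching coefficients of each power of x gives A0 = -3/4, so y_p = -3/4.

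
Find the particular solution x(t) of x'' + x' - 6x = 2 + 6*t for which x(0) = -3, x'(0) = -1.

Characteristic equation r² + r - 6 = 0 factors as (r - 2)(r + 3) = 0, so r = 2, -3.
Hence x_h = C1*exp(2*t) + C2*exp(-3*t).
For the particular solution try x_p = A0 + A1*t. Substituting and matching coefficients of each power of t gives A0 = -1/2, A1 = -1, so x_p = -1/2 - t.
General solution: x = -1/2 - t + C1*exp(2*t) + C2*exp(-3*t).
Apply the initial conditions: x(0) = -1/2 + C1 + C2 = -3 and x'(0) = -1 - 3*C2 + 2*C1 = -1. Solving gives C1 = -3/2, C2 = -1.

x = -1/2 - t - exp(-3*t) - 3*exp(2*t)/2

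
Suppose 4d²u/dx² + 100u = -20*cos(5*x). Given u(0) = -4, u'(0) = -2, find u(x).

u = -4*cos(5*x) - 2*sin(5*x)/5 - x*sin(5*x)/2

Divide through by 4: u'' + 25u = -5*cos(5*x).
Characteristic equation r² + 25 = 0 has discriminant (0)² - 4·(25) = -100 < 0, so r = ± 5i.
Hence u_h = C1*cos(5*x) + C2*sin(5*x).
Since ±5i are characteristic roots, multiply the trial by x. Try u_p = x*(A*cos(5*x) + B*sin(5*x)). Substituting and equating the coefficients of cos(5x) and sin(5x) gives A = 0, B = -1/2, so u_p = -x*sin(5*x)/2.
General solution: u = C1*cos(5*x) + C2*sin(5*x) - x*sin(5*x)/2.
Apply the initial conditions: u(0) = C1 = -4 and u'(0) = 5*C2 = -2. Solving gives C1 = -4, C2 = -2/5.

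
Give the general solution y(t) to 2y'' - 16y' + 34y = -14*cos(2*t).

Divide through by 2: y'' - 8y' + 17y = -7*cos(2*t).
Characteristic equation r² - 8r + 17 = 0 has discriminant (-8)² - 4·(17) = -4 < 0, so r = 4 ± i.
Hence y_h = C1*cos(t)*exp(4*t) + C2*exp(4*t)*sin(t).
Try y_p = A*cos(2*t) + B*sin(2*t). Substituting and equating the coefficients of cos(2t) and sin(2t) gives A = -91/425, B = 112/425, so y_p = -91*cos(2*t)/425 + 112*sin(2*t)/425.

y = -91*cos(2*t)/425 + 112*sin(2*t)/425 + C1*cos(t)*exp(4*t) + C2*exp(4*t)*sin(t)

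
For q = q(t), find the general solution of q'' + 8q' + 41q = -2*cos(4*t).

Characteristic equation r² + 8r + 41 = 0 has discriminant (8)² - 4·(41) = -100 < 0, so r = -4 ± 5i.
Hence q_h = C1*cos(5*t)*exp(-4*t) + C2*exp(-4*t)*sin(5*t).
Try q_p = A*cos(4*t) + B*sin(4*t). Substituting and equating the coefficients of cos(4t) and sin(4t) gives A = -50/1649, B = -64/1649, so q_p = -64*sin(4*t)/1649 - 50*cos(4*t)/1649.

q = -64*sin(4*t)/1649 - 50*cos(4*t)/1649 + C1*cos(5*t)*exp(-4*t) + C2*exp(-4*t)*sin(5*t)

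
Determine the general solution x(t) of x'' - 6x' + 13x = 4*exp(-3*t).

x = exp(-3*t)/10 + C1*cos(2*t)*exp(3*t) + C2*exp(3*t)*sin(2*t)

Characteristic equation r² - 6r + 13 = 0 has discriminant (-6)² - 4·(13) = -16 < 0, so r = 3 ± 2i.
Hence x_h = C1*cos(2*t)*exp(3*t) + C2*exp(3*t)*sin(2*t).
Try x_p = A*exp(-3*t). Substituting into the equation and dividing by exp(-3*t) gives A = 1/10, so x_p = exp(-3*t)/10.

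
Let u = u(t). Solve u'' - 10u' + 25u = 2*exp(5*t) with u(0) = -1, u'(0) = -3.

u = -exp(5*t) + t**2*exp(5*t) + 2*t*exp(5*t)

Characteristic equation r² - 10r + 25 = 0 has discriminant (-10)² - 4·(25) = 0, so r = 5 is a repeated root.
Hence u_h = (C1 + C2*t)*exp(5*t).
Since exp(5*t) solves the homogeneous equation (r = 5 is a root of multiplicity 2), multiply the trial by t^2. Try u_p = A*t^2*exp(5*t). Substituting into the equation and dividing by exp(5*t) gives A = 1, so u_p = t^2*exp(5*t).
General solution: u = C1*exp(5*t) + t^2*exp(5*t) + C2*t*exp(5*t).
Apply the initial conditions: u(0) = C1 = -1 and u'(0) = C2 + 5*C1 = -3. Solving gives C1 = -1, C2 = 2.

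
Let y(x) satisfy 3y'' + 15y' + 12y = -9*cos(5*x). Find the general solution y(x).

Divide through by 3: y'' + 5y' + 4y = -3*cos(5*x).
Characteristic equation r² + 5r + 4 = 0 factors as (r + 1)(r + 4) = 0, so r = -1, -4.
Hence y_h = C1*exp(-x) + C2*exp(-4*x).
Try y_p = A*cos(5*x) + B*sin(5*x). Substituting and equating the coefficients of cos(5x) and sin(5x) gives A = 63/1066, B = -75/1066, so y_p = -75*sin(5*x)/1066 + 63*cos(5*x)/1066.

y = -75*sin(5*x)/1066 + 63*cos(5*x)/1066 + C1*exp(-x) + C2*exp(-4*x)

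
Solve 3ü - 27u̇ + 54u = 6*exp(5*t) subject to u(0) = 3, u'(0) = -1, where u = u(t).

u = -exp(5*t) - 8*exp(6*t)/3 + 20*exp(3*t)/3

Divide through by 3: u'' - 9u' + 18u = 2*exp(5*t).
Characteristic equation r² - 9r + 18 = 0 factors as (r - 6)(r - 3) = 0, so r = 6, 3.
Hence u_h = C1*exp(6*t) + C2*exp(3*t).
Try u_p = A*exp(5*t). Substituting into the equation and dividing by exp(5*t) gives A = -1, so u_p = -exp(5*t).
General solution: u = -exp(5*t) + C1*exp(6*t) + C2*exp(3*t).
Apply the initial conditions: u(0) = -1 + C1 + C2 = 3 and u'(0) = -5 + 3*C2 + 6*C1 = -1. Solving gives C1 = -8/3, C2 = 20/3.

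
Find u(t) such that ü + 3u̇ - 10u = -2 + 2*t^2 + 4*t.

u = 1/250 - 13*t/25 - t**2/5 + C1*exp(-5*t) + C2*exp(2*t)

Characteristic equation r² + 3r - 10 = 0 factors as (r + 5)(r - 2) = 0, so r = -5, 2.
Hence u_h = C1*exp(-5*t) + C2*exp(2*t).
For the particular solution try u_p = A0 + A1*t + A2*t^2. Substituting and matching coefficients of each power of t gives A0 = 1/250, A1 = -13/25, A2 = -1/5, so u_p = 1/250 - 13*t/25 - t^2/5.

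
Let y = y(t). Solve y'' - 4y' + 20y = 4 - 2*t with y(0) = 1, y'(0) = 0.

Characteristic equation r² - 4r + 20 = 0 has discriminant (-4)² - 4·(20) = -64 < 0, so r = 2 ± 4i.
Hence y_h = C1*cos(4*t)*exp(2*t) + C2*exp(2*t)*sin(4*t).
For the particular solution try y_p = A0 + A1*t. Substituting and matching coefficients of each power of t gives A0 = 9/50, A1 = -1/10, so y_p = 9/50 - t/10.
General solution: y = 9/50 - t/10 + C1*cos(4*t)*exp(2*t) + C2*exp(2*t)*sin(4*t).
Apply the initial conditions: y(0) = 9/50 + C1 = 1 and y'(0) = -1/10 + 2*C1 + 4*C2 = 0. Solving gives C1 = 41/50, C2 = -77/200.

y = 9/50 - t/10 - 77*exp(2*t)*sin(4*t)/200 + 41*cos(4*t)*exp(2*t)/50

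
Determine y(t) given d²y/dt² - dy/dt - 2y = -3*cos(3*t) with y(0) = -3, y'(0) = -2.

y = -71*exp(2*t)/39 - 43*exp(-t)/30 + 9*sin(3*t)/130 + 33*cos(3*t)/130

Characteristic equation r² - r - 2 = 0 factors as (r - 2)(r + 1) = 0, so r = 2, -1.
Hence y_h = C1*exp(2*t) + C2*exp(-t).
Try y_p = A*cos(3*t) + B*sin(3*t). Substituting and equating the coefficients of cos(3t) and sin(3t) gives A = 33/130, B = 9/130, so y_p = 9*sin(3*t)/130 + 33*cos(3*t)/130.
General solution: y = 9*sin(3*t)/130 + 33*cos(3*t)/130 + C1*exp(2*t) + C2*exp(-t).
Apply the initial conditions: y(0) = 33/130 + C1 + C2 = -3 and y'(0) = 27/130 - C2 + 2*C1 = -2. Solving gives C1 = -71/39, C2 = -43/30.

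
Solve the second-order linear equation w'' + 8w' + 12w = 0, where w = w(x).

w = C1*exp(-2*x) + C2*exp(-6*x)

Characteristic equation r² + 8r + 12 = 0 factors as (r + 2)(r + 6) = 0, so r = -2, -6.
Hence w_h = C1*exp(-2*x) + C2*exp(-6*x).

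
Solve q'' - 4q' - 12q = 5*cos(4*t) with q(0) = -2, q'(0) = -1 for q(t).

q = -115*exp(6*t)/208 - 21*exp(-2*t)/16 - 7*cos(4*t)/52 - sin(4*t)/13

Characteristic equation r² - 4r - 12 = 0 factors as (r - 6)(r + 2) = 0, so r = 6, -2.
Hence q_h = C1*exp(6*t) + C2*exp(-2*t).
Try q_p = A*cos(4*t) + B*sin(4*t). Substituting and equating the coefficients of cos(4t) and sin(4t) gives A = -7/52, B = -1/13, so q_p = -7*cos(4*t)/52 - sin(4*t)/13.
General solution: q = -7*cos(4*t)/52 - sin(4*t)/13 + C1*exp(6*t) + C2*exp(-2*t).
Apply the initial conditions: q(0) = -7/52 + C1 + C2 = -2 and q'(0) = -4/13 - 2*C2 + 6*C1 = -1. Solving gives C1 = -115/208, C2 = -21/16.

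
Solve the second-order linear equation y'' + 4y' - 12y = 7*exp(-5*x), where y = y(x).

y = -exp(-5*x) + C1*exp(2*x) + C2*exp(-6*x)

Characteristic equation r² + 4r - 12 = 0 factors as (r - 2)(r + 6) = 0, so r = 2, -6.
Hence y_h = C1*exp(2*x) + C2*exp(-6*x).
Try y_p = A*exp(-5*x). Substituting into the equation and dividing by exp(-5*x) gives A = -1, so y_p = -exp(-5*x).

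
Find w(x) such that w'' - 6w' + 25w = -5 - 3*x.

Characteristic equation r² - 6r + 25 = 0 has discriminant (-6)² - 4·(25) = -64 < 0, so r = 3 ± 4i.
Hence w_h = C1*cos(4*x)*exp(3*x) + C2*exp(3*x)*sin(4*x).
For the particular solution try w_p = A0 + A1*x. Substituting and matching coefficients of each power of x gives A0 = -143/625, A1 = -3/25, so w_p = -143/625 - 3*x/25.

w = -143/625 - 3*x/25 + C1*cos(4*x)*exp(3*x) + C2*exp(3*x)*sin(4*x)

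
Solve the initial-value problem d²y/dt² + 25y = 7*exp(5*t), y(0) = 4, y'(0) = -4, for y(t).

y = -47*sin(5*t)/50 + 7*exp(5*t)/50 + 193*cos(5*t)/50

Characteristic equation r² + 25 = 0 has discriminant (0)² - 4·(25) = -100 < 0, so r = ± 5i.
Hence y_h = C1*cos(5*t) + C2*sin(5*t).
Try y_p = A*exp(5*t). Substituting into the equation and dividing by exp(5*t) gives A = 7/50, so y_p = 7*exp(5*t)/50.
General solution: y = 7*exp(5*t)/50 + C1*cos(5*t) + C2*sin(5*t).
Apply the initial conditions: y(0) = 7/50 + C1 = 4 and y'(0) = 7/10 + 5*C2 = -4. Solving gives C1 = 193/50, C2 = -47/50.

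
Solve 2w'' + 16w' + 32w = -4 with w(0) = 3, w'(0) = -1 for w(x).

w = -1/8 + 25*exp(-4*x)/8 + 23*x*exp(-4*x)/2

Divide through by 2: w'' + 8w' + 16w = -2.
Characteristic equation r² + 8r + 16 = 0 has discriminant (8)² - 4·(16) = 0, so r = -4 is a repeated root.
Hence w_h = (C1 + C2*x)*exp(-4*x).
For the particular solution try w_p = A0. Substituting and matching coefficients of each power of x gives A0 = -1/8, so w_p = -1/8.
General solution: w = -1/8 + C1*exp(-4*x) + C2*x*exp(-4*x).
Apply the initial conditions: w(0) = -1/8 + C1 = 3 and w'(0) = C2 - 4*C1 = -1. Solving gives C1 = 25/8, C2 = 23/2.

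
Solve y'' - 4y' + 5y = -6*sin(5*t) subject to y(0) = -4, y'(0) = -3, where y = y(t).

Characteristic equation r² - 4r + 5 = 0 has discriminant (-4)² - 4·(5) = -4 < 0, so r = 2 ± i.
Hence y_h = C1*cos(t)*exp(2*t) + C2*exp(2*t)*sin(t).
Try y_p = A*cos(5*t) + B*sin(5*t). Substituting and equating the coefficients of cos(5t) and sin(5t) gives A = -3/20, B = 3/20, so y_p = -3*cos(5*t)/20 + 3*sin(5*t)/20.
General solution: y = -3*cos(5*t)/20 + 3*sin(5*t)/20 + C1*cos(t)*exp(2*t) + C2*exp(2*t)*sin(t).
Apply the initial conditions: y(0) = -3/20 + C1 = -4 and y'(0) = 3/4 + C2 + 2*C1 = -3. Solving gives C1 = -77/20, C2 = 79/20.

y = -3*cos(5*t)/20 + 3*sin(5*t)/20 - 77*cos(t)*exp(2*t)/20 + 79*exp(2*t)*sin(t)/20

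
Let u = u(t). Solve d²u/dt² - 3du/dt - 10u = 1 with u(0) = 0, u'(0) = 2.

u = -1/10 - 3*exp(-2*t)/14 + 11*exp(5*t)/35

Characteristic equation r² - 3r - 10 = 0 factors as (r + 2)(r - 5) = 0, so r = -2, 5.
Hence u_h = C1*exp(-2*t) + C2*exp(5*t).
For the particular solution try u_p = A0. Substituting and matching coefficients of each power of t gives A0 = -1/10, so u_p = -1/10.
General solution: u = -1/10 + C1*exp(-2*t) + C2*exp(5*t).
Apply the initial conditions: u(0) = -1/10 + C1 + C2 = 0 and u'(0) = -2*C1 + 5*C2 = 2. Solving gives C1 = -3/14, C2 = 11/35.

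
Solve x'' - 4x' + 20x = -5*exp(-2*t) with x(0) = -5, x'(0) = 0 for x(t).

x = -5*exp(-2*t)/32 - 155*cos(4*t)*exp(2*t)/32 + 75*exp(2*t)*sin(4*t)/32

Characteristic equation r² - 4r + 20 = 0 has discriminant (-4)² - 4·(20) = -64 < 0, so r = 2 ± 4i.
Hence x_h = C1*cos(4*t)*exp(2*t) + C2*exp(2*t)*sin(4*t).
Try x_p = A*exp(-2*t). Substituting into the equation and dividing by exp(-2*t) gives A = -5/32, so x_p = -5*exp(-2*t)/32.
General solution: x = -5*exp(-2*t)/32 + C1*cos(4*t)*exp(2*t) + C2*exp(2*t)*sin(4*t).
Apply the initial conditions: x(0) = -5/32 + C1 = -5 and x'(0) = 5/16 + 2*C1 + 4*C2 = 0. Solving gives C1 = -155/32, C2 = 75/32.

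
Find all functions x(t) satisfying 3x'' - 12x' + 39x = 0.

x = C1*cos(3*t)*exp(2*t) + C2*exp(2*t)*sin(3*t)

Divide through by 3: x'' - 4x' + 13x = 0.
Characteristic equation r² - 4r + 13 = 0 has discriminant (-4)² - 4·(13) = -36 < 0, so r = 2 ± 3i.
Hence x_h = C1*cos(3*t)*exp(2*t) + C2*exp(2*t)*sin(3*t).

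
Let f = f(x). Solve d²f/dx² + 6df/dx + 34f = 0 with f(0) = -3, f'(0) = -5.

f = -3*cos(5*x)*exp(-3*x) - 14*exp(-3*x)*sin(5*x)/5

Characteristic equation r² + 6r + 34 = 0 has discriminant (6)² - 4·(34) = -100 < 0, so r = -3 ± 5i.
Hence f_h = C1*cos(5*x)*exp(-3*x) + C2*exp(-3*x)*sin(5*x).
Apply the initial conditions: f(0) = C1 = -3 and f'(0) = -3*C1 + 5*C2 = -5. Solving gives C1 = -3, C2 = -14/5.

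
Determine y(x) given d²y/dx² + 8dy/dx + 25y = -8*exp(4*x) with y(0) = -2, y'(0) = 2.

Characteristic equation r² + 8r + 25 = 0 has discriminant (8)² - 4·(25) = -36 < 0, so r = -4 ± 3i.
Hence y_h = C1*cos(3*x)*exp(-4*x) + C2*exp(-4*x)*sin(3*x).
Try y_p = A*exp(4*x). Substituting into the equation and dividing by exp(4*x) gives A = -8/73, so y_p = -8*exp(4*x)/73.
General solution: y = -8*exp(4*x)/73 + C1*cos(3*x)*exp(-4*x) + C2*exp(-4*x)*sin(3*x).
Apply the initial conditions: y(0) = -8/73 + C1 = -2 and y'(0) = -32/73 - 4*C1 + 3*C2 = 2. Solving gives C1 = -138/73, C2 = -374/219.

y = -8*exp(4*x)/73 - 374*exp(-4*x)*sin(3*x)/219 - 138*cos(3*x)*exp(-4*x)/73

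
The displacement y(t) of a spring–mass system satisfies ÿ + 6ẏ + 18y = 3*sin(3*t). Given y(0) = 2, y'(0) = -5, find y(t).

Characteristic equation r² + 6r + 18 = 0 has discriminant (6)² - 4·(18) = -36 < 0, so r = -3 ± 3i.
Hence y_h = C1*cos(3*t)*exp(-3*t) + C2*exp(-3*t)*sin(3*t).
Try y_p = A*cos(3*t) + B*sin(3*t). Substituting and equating the coefficients of cos(3t) and sin(3t) gives A = -2/15, B = 1/15, so y_p = -2*cos(3*t)/15 + sin(3*t)/15.
General solution: y = -2*cos(3*t)/15 + sin(3*t)/15 + C1*cos(3*t)*exp(-3*t) + C2*exp(-3*t)*sin(3*t).
Apply the initial conditions: y(0) = -2/15 + C1 = 2 and y'(0) = 1/5 - 3*C1 + 3*C2 = -5. Solving gives C1 = 32/15, C2 = 2/5.

y = -2*cos(3*t)/15 + sin(3*t)/15 + 2*exp(-3*t)*sin(3*t)/5 + 32*cos(3*t)*exp(-3*t)/15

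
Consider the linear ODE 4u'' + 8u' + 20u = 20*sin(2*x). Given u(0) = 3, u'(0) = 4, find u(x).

Divide through by 4: u'' + 2u' + 5u = 5*sin(2*x).
Characteristic equation r² + 2r + 5 = 0 has discriminant (2)² - 4·(5) = -16 < 0, so r = -1 ± 2i.
Hence u_h = C1*cos(2*x)*exp(-x) + C2*exp(-x)*sin(2*x).
Try u_p = A*cos(2*x) + B*sin(2*x). Substituting and equating the coefficients of cos(2x) and sin(2x) gives A = -20/17, B = 5/17, so u_p = -20*cos(2*x)/17 + 5*sin(2*x)/17.
General solution: u = -20*cos(2*x)/17 + 5*sin(2*x)/17 + C1*cos(2*x)*exp(-x) + C2*exp(-x)*sin(2*x).
Apply the initial conditions: u(0) = -20/17 + C1 = 3 and u'(0) = 10/17 - C1 + 2*C2 = 4. Solving gives C1 = 71/17, C2 = 129/34.

u = -20*cos(2*x)/17 + 5*sin(2*x)/17 + 71*cos(2*x)*exp(-x)/17 + 129*exp(-x)*sin(2*x)/34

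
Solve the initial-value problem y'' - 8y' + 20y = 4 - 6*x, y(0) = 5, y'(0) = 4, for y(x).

Characteristic equation r² - 8r + 20 = 0 has discriminant (-8)² - 4·(20) = -16 < 0, so r = 4 ± 2i.
Hence y_h = C1*cos(2*x)*exp(4*x) + C2*exp(4*x)*sin(2*x).
For the particular solution try y_p = A0 + A1*x. Substituting and matching coefficients of each power of x gives A0 = 2/25, A1 = -3/10, so y_p = 2/25 - 3*x/10.
General solution: y = 2/25 - 3*x/10 + C1*cos(2*x)*exp(4*x) + C2*exp(4*x)*sin(2*x).
Apply the initial conditions: y(0) = 2/25 + C1 = 5 and y'(0) = -3/10 + 2*C2 + 4*C1 = 4. Solving gives C1 = 123/25, C2 = -769/100.

y = 2/25 - 3*x/10 - 769*exp(4*x)*sin(2*x)/100 + 123*cos(2*x)*exp(4*x)/25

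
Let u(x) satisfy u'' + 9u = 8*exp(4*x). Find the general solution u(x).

Characteristic equation r² + 9 = 0 has discriminant (0)² - 4·(9) = -36 < 0, so r = ± 3i.
Hence u_h = C1*cos(3*x) + C2*sin(3*x).
Try u_p = A*exp(4*x). Substituting into the equation and dividing by exp(4*x) gives A = 8/25, so u_p = 8*exp(4*x)/25.

u = 8*exp(4*x)/25 + C1*cos(3*x) + C2*sin(3*x)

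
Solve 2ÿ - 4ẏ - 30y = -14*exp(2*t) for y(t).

y = 7*exp(2*t)/15 + C1*exp(-3*t) + C2*exp(5*t)

Divide through by 2: y'' - 2y' - 15y = -7*exp(2*t).
Characteristic equation r² - 2r - 15 = 0 factors as (r + 3)(r - 5) = 0, so r = -3, 5.
Hence y_h = C1*exp(-3*t) + C2*exp(5*t).
Try y_p = A*exp(2*t). Substituting into the equation and dividing by exp(2*t) gives A = 7/15, so y_p = 7*exp(2*t)/15.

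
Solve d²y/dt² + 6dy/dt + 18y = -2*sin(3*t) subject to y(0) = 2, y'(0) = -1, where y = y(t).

y = -2*sin(3*t)/45 + 4*cos(3*t)/45 + 73*exp(-3*t)*sin(3*t)/45 + 86*cos(3*t)*exp(-3*t)/45

Characteristic equation r² + 6r + 18 = 0 has discriminant (6)² - 4·(18) = -36 < 0, so r = -3 ± 3i.
Hence y_h = C1*cos(3*t)*exp(-3*t) + C2*exp(-3*t)*sin(3*t).
Try y_p = A*cos(3*t) + B*sin(3*t). Substituting and equating the coefficients of cos(3t) and sin(3t) gives A = 4/45, B = -2/45, so y_p = -2*sin(3*t)/45 + 4*cos(3*t)/45.
General solution: y = -2*sin(3*t)/45 + 4*cos(3*t)/45 + C1*cos(3*t)*exp(-3*t) + C2*exp(-3*t)*sin(3*t).
Apply the initial conditions: y(0) = 4/45 + C1 = 2 and y'(0) = -2/15 - 3*C1 + 3*C2 = -1. Solving gives C1 = 86/45, C2 = 73/45.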